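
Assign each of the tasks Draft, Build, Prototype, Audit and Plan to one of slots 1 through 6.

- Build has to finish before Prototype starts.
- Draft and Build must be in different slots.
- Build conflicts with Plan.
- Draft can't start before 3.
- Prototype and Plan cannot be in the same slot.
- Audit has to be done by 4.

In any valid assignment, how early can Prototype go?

Precedence pushes Prototype to at least 2.
Prototype at 2 is achievable: Draft in 3; Audit in 1; Prototype in 2; Plan in 3; Build in 1.

2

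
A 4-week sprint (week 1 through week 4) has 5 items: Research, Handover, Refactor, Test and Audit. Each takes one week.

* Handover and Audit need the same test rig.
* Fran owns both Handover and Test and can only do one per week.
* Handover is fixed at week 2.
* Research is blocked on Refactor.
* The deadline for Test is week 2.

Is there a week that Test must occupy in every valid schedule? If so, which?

Test's window is week 1–week 2.
Handover is fixed at week 2, and Test can't share a week with Handover.
So Test must be week 1.

week 1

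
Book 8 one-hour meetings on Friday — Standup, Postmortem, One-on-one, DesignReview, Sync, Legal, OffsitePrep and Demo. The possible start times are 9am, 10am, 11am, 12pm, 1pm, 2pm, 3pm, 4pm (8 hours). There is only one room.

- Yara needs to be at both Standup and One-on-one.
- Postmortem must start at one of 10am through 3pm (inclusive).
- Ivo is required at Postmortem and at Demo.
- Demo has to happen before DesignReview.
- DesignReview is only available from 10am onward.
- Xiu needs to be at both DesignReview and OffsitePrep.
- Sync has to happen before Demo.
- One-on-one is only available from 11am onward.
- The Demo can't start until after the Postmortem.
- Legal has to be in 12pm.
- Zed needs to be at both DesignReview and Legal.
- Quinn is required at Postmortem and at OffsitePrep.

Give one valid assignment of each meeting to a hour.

Demo=1pm, One-on-one=11am, Sync=9am, OffsitePrep=4pm, Legal=12pm, DesignReview=2pm, Postmortem=10am, Standup=3pm

Checking: Sync(9am) before Demo(1pm); Demo(1pm) before DesignReview(2pm); Postmortem(10am) before Demo(1pm); DesignReview(2pm) != OffsitePrep(4pm); Standup(3pm) != One-on-one(11am); DesignReview(2pm) != Legal(12pm); Postmortem(10am) != Demo(1pm); Postmortem(10am) != OffsitePrep(4pm); Legal=12pm in [12pm,12pm]; Postmortem=10am in [10am,3pm]; DesignReview=2pm in [10am,4pm]; One-on-one=11am in [11am,4pm]; max 1 per hour (cap 1).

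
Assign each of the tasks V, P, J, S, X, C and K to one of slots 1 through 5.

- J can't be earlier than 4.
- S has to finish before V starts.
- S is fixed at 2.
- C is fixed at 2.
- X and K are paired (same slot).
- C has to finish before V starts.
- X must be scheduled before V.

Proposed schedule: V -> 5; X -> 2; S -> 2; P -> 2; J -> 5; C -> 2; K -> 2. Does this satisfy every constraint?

Yes, all constraints hold

J can't be earlier than 4 — holds.
C has to finish before V starts — holds.
C is fixed at 2 — holds.
X and K are paired (same slot) — holds.
S has to finish before V starts — holds.
X must be scheduled before V — holds.
S is fixed at 2 — holds.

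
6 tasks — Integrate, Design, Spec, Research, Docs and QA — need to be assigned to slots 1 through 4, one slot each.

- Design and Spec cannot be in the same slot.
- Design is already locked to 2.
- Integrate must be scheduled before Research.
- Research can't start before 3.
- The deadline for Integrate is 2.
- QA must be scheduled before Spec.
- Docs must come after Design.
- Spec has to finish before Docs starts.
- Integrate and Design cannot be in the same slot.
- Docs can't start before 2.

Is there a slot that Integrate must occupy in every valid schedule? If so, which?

Integrate's window is 1–2.
Design is fixed at 2, and Integrate can't share a slot with Design.
So Integrate must be 1.

1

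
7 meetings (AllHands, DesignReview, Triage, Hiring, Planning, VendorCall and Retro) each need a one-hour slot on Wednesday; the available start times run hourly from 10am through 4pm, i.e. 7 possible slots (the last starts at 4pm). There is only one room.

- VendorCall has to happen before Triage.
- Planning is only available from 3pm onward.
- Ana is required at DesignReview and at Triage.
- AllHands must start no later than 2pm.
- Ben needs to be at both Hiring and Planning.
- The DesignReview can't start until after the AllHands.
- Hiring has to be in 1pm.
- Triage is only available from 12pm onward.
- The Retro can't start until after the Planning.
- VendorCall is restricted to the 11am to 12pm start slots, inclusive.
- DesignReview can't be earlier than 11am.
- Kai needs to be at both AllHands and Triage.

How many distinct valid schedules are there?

3

Enumerating: DesignReview -> 2pm; VendorCall -> 11am; Triage -> 12pm; Retro -> 4pm; AllHands -> 10am; Hiring -> 1pm; Planning -> 3pm | Hiring=1pm; DesignReview=12pm; Retro=4pm; Triage=2pm; VendorCall=11am; AllHands=10am; Planning=3pm | Triage=2pm; AllHands=10am; DesignReview=11am; Hiring=1pm; Planning=3pm; Retro=4pm; VendorCall=12pm.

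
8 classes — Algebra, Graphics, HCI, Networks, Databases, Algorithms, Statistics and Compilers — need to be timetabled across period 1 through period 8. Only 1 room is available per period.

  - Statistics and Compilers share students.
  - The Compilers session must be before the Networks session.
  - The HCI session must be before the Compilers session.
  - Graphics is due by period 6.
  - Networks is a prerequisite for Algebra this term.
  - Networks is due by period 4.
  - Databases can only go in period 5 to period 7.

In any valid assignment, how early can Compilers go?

period 2

Precedence pushes Compilers to at least period 2; downstream work caps Compilers at period 3.
Compilers at period 2 is achievable: Databases in period 5; Algorithms in period 7; Compilers in period 2; Statistics in period 8; Algebra in period 6; HCI in period 1; Graphics in period 4; Networks in period 3.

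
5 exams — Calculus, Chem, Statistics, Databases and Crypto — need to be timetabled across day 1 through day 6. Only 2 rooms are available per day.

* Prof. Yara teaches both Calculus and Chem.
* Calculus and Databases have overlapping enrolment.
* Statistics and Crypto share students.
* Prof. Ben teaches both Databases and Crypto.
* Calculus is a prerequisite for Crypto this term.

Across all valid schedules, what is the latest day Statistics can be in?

Statistics at day 6 is achievable: Chem -> day 2, Statistics -> day 6, Calculus -> day 1, Databases -> day 3, Crypto -> day 2.

day 6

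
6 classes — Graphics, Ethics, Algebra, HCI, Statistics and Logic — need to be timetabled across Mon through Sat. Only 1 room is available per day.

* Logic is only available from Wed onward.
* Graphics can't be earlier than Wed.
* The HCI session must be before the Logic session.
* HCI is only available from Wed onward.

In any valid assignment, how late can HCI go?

Fri

HCI is available from Wed; downstream work caps HCI at Fri.
HCI at Fri is achievable: Graphics=Wed, Logic=Sat, Ethics=Mon, Algebra=Tue, Statistics=Thu, HCI=Fri.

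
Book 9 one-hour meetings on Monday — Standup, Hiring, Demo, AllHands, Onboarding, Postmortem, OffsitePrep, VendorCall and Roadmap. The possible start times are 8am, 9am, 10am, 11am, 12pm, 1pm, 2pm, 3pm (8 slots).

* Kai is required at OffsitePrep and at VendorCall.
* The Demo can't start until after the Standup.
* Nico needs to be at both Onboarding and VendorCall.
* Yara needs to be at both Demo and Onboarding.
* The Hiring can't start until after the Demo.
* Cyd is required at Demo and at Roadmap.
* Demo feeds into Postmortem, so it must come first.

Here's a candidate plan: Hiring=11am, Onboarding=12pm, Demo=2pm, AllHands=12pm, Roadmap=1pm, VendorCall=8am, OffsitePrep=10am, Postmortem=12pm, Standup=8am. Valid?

The Hiring can't start until after the Demo — violated.
Kai is required at OffsitePrep and at VendorCall — holds.
Nico needs to be at both Onboarding and VendorCall — holds.
Demo feeds into Postmortem, so it must come first — violated.
Cyd is required at Demo and at Roadmap — holds.
Yara needs to be at both Demo and Onboarding — holds.
The Demo can't start until after the Standup — holds.

Invalid. The Hiring can't start until after the Demo.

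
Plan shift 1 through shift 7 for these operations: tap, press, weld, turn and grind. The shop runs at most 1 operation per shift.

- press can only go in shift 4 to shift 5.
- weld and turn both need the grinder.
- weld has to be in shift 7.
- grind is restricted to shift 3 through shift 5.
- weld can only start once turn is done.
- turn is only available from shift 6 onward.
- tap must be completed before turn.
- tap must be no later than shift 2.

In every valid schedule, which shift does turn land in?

shift 6

turn's window is shift 6–shift 7.
weld is fixed at shift 7, and turn can't share a shift with weld.
So turn must be shift 6.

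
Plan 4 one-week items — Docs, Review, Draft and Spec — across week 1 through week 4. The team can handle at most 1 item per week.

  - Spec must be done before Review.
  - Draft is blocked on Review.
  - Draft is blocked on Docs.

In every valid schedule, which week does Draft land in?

Precedence pushes Draft to at least week 3.
So Draft is pinned to week 4.

week 4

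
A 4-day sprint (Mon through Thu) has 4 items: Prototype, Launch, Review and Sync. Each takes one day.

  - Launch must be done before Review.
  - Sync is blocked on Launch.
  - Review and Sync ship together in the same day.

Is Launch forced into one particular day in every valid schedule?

No

Launch can be Mon (e.g. Review=Tue, Sync=Tue, Launch=Mon, Prototype=Mon) or Tue (e.g. Launch in Tue, Sync in Wed, Prototype in Mon, Review in Wed).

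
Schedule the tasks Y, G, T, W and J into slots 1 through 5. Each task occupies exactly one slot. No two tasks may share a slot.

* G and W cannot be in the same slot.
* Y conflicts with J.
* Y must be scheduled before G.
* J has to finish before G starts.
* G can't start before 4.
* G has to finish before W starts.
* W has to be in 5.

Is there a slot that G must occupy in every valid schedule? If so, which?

4

G's window is 4–5.
W is fixed at 5, and G can't share a slot with W.
So G must be 4.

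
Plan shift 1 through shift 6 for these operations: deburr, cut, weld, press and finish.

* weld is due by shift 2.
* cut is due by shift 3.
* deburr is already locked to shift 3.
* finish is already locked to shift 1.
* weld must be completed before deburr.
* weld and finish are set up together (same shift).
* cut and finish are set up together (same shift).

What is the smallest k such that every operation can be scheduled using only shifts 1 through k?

3 shifts

The precedence chain requires at least 2 distinct shifts.
deburr can't be placed before shift 3, so the schedule must run through at least shift 3.
3 works (last occupied shift: shift 3): for example deburr in shift 3; cut in shift 1; press in shift 1; finish in shift 1; weld in shift 1.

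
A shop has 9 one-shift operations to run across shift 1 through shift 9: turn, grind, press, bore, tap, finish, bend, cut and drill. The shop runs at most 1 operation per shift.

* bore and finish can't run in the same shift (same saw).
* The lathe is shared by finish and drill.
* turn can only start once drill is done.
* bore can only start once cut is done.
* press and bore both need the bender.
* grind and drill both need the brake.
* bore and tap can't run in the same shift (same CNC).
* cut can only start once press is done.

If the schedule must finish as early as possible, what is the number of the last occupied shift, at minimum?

The precedence chain requires at least 3 distinct shifts.
With at most 1 per shift and 9 operations, at least 9 shifts are needed.
9 works (last occupied shift: shift 9): for example press=shift 1, tap=shift 7, drill=shift 3, grind=shift 6, bend=shift 9, turn=shift 4, finish=shift 8, bore=shift 5, cut=shift 2.

shift 9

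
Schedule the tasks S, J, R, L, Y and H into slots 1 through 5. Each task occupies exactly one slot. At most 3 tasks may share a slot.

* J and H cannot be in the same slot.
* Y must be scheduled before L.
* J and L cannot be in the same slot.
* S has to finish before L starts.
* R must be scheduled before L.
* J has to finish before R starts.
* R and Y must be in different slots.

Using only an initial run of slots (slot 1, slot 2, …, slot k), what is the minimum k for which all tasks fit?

3

The precedence chain requires at least 3 distinct slots.
With at most 3 per slot and 6 tasks, at least 2 slots are needed.
3 works (last occupied slot: 3): for example H -> 2; L -> 3; Y -> 1; J -> 1; S -> 1; R -> 2.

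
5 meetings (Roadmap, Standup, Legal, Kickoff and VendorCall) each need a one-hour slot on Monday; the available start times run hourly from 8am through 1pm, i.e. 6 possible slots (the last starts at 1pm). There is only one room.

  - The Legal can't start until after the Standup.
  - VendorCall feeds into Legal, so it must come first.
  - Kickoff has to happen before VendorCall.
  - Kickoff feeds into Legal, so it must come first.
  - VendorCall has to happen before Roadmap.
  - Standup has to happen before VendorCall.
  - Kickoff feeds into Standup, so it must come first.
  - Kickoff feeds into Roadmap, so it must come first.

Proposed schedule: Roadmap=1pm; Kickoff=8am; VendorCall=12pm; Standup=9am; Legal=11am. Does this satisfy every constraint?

There is only one room — holds.
Kickoff feeds into Roadmap, so it must come first — holds.
Kickoff feeds into Standup, so it must come first — holds.
Kickoff feeds into Legal, so it must come first — holds.
Kickoff has to happen before VendorCall — holds.
VendorCall has to happen before Roadmap — holds.
Standup has to happen before VendorCall — holds.
VendorCall feeds into Legal, so it must come first — violated.
The Legal can't start until after the Standup — holds.

No. VendorCall feeds into Legal, so it must come first is not satisfied.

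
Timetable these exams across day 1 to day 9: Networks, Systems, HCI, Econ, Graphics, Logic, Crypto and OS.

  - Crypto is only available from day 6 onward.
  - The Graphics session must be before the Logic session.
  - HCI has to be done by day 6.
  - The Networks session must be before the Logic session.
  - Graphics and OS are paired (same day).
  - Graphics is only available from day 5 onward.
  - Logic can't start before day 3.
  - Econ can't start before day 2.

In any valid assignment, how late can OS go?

OS must be in the same day as Graphics, which can't be before day 5, so OS is at least day 5; OS must be in the same day as Graphics, which can't be after day 8, so OS is at most day 8.
OS at day 8 is achievable: Econ -> day 2; Systems -> day 1; HCI -> day 1; Graphics -> day 8; Logic -> day 9; OS -> day 8; Crypto -> day 6; Networks -> day 1.

day 8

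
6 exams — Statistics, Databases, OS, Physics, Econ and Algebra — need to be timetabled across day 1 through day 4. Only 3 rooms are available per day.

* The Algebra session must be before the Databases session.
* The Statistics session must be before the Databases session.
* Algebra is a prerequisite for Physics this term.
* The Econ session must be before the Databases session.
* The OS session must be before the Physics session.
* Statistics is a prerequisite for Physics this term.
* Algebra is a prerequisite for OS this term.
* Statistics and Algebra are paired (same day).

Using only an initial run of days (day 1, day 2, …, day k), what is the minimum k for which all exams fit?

The precedence chain requires at least 3 distinct days.
With at most 3 per day and 6 exams, at least 2 days are needed.
3 works (last occupied day: day 3): for example OS=day 2, Algebra=day 1, Physics=day 3, Statistics=day 1, Databases=day 2, Econ=day 1.

3 days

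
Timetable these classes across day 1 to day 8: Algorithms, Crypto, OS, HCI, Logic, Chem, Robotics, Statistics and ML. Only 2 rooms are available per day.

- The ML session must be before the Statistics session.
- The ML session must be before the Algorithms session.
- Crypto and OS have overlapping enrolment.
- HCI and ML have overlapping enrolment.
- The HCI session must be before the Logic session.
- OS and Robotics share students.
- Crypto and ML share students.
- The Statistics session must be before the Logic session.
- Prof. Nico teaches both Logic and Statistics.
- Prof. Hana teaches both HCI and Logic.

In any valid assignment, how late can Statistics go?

Precedence pushes Statistics to at least day 2; downstream work caps Statistics at day 7.
Statistics at day 7 is achievable: Crypto=day 3, ML=day 1, Algorithms=day 2, OS=day 1, Robotics=day 4, Statistics=day 7, Logic=day 8, Chem=day 3, HCI=day 2.

day 7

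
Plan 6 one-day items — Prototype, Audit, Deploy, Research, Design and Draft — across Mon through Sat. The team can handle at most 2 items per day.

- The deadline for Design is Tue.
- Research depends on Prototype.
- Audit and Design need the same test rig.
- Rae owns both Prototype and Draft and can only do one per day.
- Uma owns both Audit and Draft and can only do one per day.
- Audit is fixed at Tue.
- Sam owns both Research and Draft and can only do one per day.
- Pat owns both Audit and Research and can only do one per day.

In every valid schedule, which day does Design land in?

Design's window is Mon–Tue.
Audit is fixed at Tue, and Design can't share a day with Audit.
So Design must be Mon.

Mon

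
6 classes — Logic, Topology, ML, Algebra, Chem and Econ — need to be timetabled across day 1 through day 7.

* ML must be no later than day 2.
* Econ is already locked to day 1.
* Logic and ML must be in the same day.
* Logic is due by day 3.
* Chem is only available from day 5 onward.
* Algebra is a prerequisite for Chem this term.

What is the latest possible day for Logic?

day 2

Logic's own window allows nothing later than day 3; Logic must be in the same day as ML, which can't be after day 2, so Logic is at most day 2.
Logic at day 2 is achievable: Econ in day 1; Topology in day 1; Chem in day 5; ML in day 2; Logic in day 2; Algebra in day 1.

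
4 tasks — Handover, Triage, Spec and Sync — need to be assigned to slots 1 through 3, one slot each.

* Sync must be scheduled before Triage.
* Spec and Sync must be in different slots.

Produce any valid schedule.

Handover=1; Sync=1; Spec=2; Triage=2

Checking: Sync(1) before Triage(2); Spec(2) != Sync(1).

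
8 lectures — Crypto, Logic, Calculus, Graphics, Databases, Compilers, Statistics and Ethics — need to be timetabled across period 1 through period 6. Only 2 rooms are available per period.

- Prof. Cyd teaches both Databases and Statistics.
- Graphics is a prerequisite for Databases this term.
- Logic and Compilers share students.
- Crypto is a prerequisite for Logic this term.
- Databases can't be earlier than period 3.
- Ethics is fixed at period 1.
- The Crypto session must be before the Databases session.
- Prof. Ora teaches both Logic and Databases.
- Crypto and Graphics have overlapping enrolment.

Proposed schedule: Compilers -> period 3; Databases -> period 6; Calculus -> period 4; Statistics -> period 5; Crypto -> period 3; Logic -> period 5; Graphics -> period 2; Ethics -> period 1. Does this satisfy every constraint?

Valid

Graphics is a prerequisite for Databases this term — holds.
The Crypto session must be before the Databases session — holds.
Only 2 rooms are available per period — holds.
Crypto and Graphics have overlapping enrolment — holds.
Prof. Cyd teaches both Databases and Statistics — holds.
Ethics is fixed at period 1 — holds.
Databases can't be earlier than period 3 — holds.
Logic and Compilers share students — holds.
Prof. Ora teaches both Logic and Databases — holds.
Crypto is a prerequisite for Logic this term — holds.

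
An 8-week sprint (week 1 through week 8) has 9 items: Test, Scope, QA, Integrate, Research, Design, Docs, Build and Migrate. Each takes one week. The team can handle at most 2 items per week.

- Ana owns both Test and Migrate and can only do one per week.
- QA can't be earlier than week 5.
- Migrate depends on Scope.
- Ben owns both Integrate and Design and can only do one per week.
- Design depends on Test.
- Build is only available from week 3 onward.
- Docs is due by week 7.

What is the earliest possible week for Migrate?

week 2

Precedence pushes Migrate to at least week 2.
Migrate at week 2 is achievable: Research=week 4; Build=week 3; Scope=week 1; Migrate=week 2; QA=week 5; Integrate=week 2; Test=week 3; Design=week 4; Docs=week 1.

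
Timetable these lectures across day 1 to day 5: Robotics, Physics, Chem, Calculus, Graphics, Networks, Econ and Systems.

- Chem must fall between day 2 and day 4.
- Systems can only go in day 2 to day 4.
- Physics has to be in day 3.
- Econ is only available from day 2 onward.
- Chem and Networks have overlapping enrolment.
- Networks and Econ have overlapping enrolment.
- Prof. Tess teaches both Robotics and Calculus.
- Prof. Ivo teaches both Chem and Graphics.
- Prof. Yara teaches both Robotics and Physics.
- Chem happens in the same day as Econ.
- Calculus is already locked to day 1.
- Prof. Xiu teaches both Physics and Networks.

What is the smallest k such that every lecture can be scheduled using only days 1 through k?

Physics can't be placed before day 3, so the schedule must run through at least day 3.
3 works (last occupied day: day 3): for example Econ -> day 2, Systems -> day 2, Networks -> day 1, Graphics -> day 1, Physics -> day 3, Chem -> day 2, Calculus -> day 1, Robotics -> day 2.

3 days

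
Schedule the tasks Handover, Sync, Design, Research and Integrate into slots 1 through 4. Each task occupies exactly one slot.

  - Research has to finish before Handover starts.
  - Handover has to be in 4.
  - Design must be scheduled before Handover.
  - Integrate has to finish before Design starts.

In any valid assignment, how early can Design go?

Precedence pushes Design to at least 2; downstream work caps Design at 3.
Design at 2 is achievable: Research in 1; Sync in 1; Handover in 4; Integrate in 1; Design in 2.

2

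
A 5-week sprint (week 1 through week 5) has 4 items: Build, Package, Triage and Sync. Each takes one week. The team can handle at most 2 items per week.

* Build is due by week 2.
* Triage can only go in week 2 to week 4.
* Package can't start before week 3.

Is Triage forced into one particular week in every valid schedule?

Triage can be week 2 (e.g. Sync in week 1; Triage in week 2; Package in week 3; Build in week 1) or week 3 (e.g. Package in week 3, Triage in week 3, Build in week 1, Sync in week 1).

No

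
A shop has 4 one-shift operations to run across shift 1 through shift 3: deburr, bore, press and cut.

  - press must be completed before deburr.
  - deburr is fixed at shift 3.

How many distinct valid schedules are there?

18

Splitting on bore: it can be shift 1 (6), shift 2 (6), shift 3 (6). Listing each branch's schedules as (deburr, press, cut) by shift number:
bore=shift 1: (3,1,1) (3,1,2) (3,1,3) (3,2,1) (3,2,2) (3,2,3) — 6.
bore=shift 2: (3,1,1) (3,1,2) (3,1,3) (3,2,1) (3,2,2) (3,2,3) — 6.
bore=shift 3: (3,1,1) (3,1,2) (3,1,3) (3,2,1) (3,2,2) (3,2,3) — 6.
Summing: 6 + 6 + 6 = 18.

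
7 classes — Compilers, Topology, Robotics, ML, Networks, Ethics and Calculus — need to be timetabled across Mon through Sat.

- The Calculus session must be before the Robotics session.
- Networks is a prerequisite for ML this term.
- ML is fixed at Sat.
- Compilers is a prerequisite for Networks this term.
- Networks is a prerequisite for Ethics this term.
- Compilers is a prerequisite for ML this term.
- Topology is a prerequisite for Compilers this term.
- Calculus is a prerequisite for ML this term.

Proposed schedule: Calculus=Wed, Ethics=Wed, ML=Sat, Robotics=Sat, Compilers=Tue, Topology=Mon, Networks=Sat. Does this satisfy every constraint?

Compilers is a prerequisite for ML this term — holds.
ML is fixed at Sat — holds.
Topology is a prerequisite for Compilers this term — holds.
Compilers is a prerequisite for Networks this term — holds.
The Calculus session must be before the Robotics session — holds.
Networks is a prerequisite for Ethics this term — violated.
Networks is a prerequisite for ML this term — violated.
Calculus is a prerequisite for ML this term — holds.

No — it violates: Networks is a prerequisite for Ethics this term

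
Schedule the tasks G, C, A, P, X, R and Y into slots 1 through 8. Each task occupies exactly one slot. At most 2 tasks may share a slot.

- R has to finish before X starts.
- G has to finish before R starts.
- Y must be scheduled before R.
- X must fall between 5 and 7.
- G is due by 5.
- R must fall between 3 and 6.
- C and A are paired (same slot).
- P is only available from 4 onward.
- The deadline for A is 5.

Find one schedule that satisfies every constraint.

R -> 3, C -> 2, Y -> 1, P -> 4, X -> 5, A -> 2, G -> 1

Checking: R(3) before X(5); Y(1) before R(3); G(1) before R(3); C = A = 2; G=1 in [1,5]; R=3 in [3,6]; A=2 in [1,5]; X=5 in [5,7]; P=4 in [4,8]; max 2 per slot (cap 2).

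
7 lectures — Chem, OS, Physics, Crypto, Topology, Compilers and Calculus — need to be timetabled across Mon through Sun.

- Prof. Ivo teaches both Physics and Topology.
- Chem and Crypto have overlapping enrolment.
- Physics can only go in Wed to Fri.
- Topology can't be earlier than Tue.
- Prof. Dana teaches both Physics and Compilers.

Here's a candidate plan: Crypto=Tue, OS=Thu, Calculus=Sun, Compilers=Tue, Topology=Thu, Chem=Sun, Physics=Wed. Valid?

Yes, all constraints hold

Prof. Dana teaches both Physics and Compilers — holds.
Chem and Crypto have overlapping enrolment — holds.
Physics can only go in Wed to Fri — holds.
Prof. Ivo teaches both Physics and Topology — holds.
Topology can't be earlier than Tue — holds.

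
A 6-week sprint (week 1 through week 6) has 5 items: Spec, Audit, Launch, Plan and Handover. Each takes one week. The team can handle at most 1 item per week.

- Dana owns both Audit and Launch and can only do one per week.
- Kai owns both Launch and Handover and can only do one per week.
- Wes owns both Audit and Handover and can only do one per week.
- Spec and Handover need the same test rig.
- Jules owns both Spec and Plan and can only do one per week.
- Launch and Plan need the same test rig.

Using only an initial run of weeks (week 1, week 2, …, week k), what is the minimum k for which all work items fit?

With at most 1 per week and 5 work items, at least 5 weeks are needed.
5 works (last occupied week: week 5): for example Plan -> week 4; Handover -> week 5; Launch -> week 3; Audit -> week 2; Spec -> week 1.

5 weeks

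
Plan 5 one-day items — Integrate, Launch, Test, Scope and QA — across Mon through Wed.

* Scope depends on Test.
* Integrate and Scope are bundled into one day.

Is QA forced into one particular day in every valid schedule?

QA can be Mon (e.g. QA in Mon, Launch in Mon, Test in Mon, Scope in Tue, Integrate in Tue) or Tue (e.g. Scope in Tue; Launch in Mon; Test in Mon; Integrate in Tue; QA in Tue).

No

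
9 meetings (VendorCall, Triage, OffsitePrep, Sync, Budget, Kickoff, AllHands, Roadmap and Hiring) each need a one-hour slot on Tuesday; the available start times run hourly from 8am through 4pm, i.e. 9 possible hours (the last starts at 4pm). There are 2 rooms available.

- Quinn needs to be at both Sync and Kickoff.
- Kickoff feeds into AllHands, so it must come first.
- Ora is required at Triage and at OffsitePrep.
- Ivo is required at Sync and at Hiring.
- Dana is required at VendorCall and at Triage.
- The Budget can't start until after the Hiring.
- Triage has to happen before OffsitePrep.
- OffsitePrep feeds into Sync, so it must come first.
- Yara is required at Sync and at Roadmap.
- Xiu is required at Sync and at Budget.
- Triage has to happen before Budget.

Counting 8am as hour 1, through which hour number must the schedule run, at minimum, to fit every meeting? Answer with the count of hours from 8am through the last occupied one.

The precedence chain requires at least 3 distinct hours.
With at most 2 per hour and 9 meetings, at least 5 hours are needed.
5 works (last occupied hour: 12pm): for example Triage in 8am; Kickoff in 11am; Sync in 10am; VendorCall in 10am; Roadmap in 11am; AllHands in 12pm; Budget in 9am; Hiring in 8am; OffsitePrep in 9am.

5 hours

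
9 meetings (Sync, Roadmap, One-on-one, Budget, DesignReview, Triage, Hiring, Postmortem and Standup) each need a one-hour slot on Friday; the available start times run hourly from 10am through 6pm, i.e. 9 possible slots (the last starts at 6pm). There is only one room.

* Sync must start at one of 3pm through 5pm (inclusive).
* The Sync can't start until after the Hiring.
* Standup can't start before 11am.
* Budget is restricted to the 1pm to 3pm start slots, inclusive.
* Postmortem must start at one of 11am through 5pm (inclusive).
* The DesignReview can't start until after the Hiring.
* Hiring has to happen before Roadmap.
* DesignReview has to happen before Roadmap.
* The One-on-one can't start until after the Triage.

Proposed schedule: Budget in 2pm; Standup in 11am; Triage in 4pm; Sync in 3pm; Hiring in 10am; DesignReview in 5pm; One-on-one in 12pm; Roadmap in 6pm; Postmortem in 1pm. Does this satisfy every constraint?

Sync must start at one of 3pm through 5pm (inclusive) — holds.
Hiring has to happen before Roadmap — holds.
Standup can't start before 11am — holds.
Postmortem must start at one of 11am through 5pm (inclusive) — holds.
Budget is restricted to the 1pm to 3pm start slots, inclusive — holds.
DesignReview has to happen before Roadmap — holds.
There is only one room — holds.
The Sync can't start until after the Hiring — holds.
The DesignReview can't start until after the Hiring — holds.
The One-on-one can't start until after the Triage — violated.

Invalid. The One-on-one can't start until after the Triage.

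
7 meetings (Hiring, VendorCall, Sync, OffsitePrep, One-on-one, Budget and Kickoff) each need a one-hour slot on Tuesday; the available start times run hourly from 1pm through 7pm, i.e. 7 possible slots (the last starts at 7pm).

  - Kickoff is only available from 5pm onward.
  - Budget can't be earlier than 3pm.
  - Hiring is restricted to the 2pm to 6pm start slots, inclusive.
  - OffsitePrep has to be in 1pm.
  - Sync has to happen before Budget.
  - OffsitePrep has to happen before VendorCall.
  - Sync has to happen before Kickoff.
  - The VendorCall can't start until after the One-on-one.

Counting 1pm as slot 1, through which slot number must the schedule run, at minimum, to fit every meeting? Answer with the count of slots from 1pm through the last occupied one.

The precedence chain requires at least 2 distinct slots.
Kickoff can't be placed before 5pm — that is slot 5 counting from 1pm — so the schedule must run through at least 5 slots.
5 works (last occupied slot: 5pm): for example Sync -> 1pm, Hiring -> 2pm, OffsitePrep -> 1pm, Budget -> 3pm, One-on-one -> 1pm, VendorCall -> 2pm, Kickoff -> 5pm.

5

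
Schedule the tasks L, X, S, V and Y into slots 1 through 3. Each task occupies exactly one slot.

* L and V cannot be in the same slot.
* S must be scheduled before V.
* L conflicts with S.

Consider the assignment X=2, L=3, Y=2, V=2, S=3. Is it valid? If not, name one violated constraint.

L and V cannot be in the same slot — holds.
L conflicts with S — violated.
S must be scheduled before V — violated.

No — it violates: L conflicts with S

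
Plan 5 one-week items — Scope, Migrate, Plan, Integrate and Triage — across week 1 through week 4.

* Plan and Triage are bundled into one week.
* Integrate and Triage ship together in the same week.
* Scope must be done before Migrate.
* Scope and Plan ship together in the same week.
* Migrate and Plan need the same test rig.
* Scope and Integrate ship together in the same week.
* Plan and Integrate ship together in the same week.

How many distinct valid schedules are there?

Splitting on Scope: it can be week 1 (3), week 2 (2), week 3 (1). Listing each branch's schedules as (Migrate, Plan, Integrate, Triage) by week number:
Scope=week 1: (2,1,1,1) (3,1,1,1) (4,1,1,1) — 3.
Scope=week 2: (3,2,2,2) (4,2,2,2) — 2.
Scope=week 3: (4,3,3,3) — 1.
Summing: 3 + 2 + 1 = 6.

6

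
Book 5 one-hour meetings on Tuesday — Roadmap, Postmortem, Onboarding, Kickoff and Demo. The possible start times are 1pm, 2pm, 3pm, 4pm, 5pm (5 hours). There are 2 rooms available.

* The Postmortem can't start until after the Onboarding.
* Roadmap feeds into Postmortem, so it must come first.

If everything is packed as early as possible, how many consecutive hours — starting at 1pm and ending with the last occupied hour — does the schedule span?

3 hours

The precedence chain requires at least 2 distinct hours.
With at most 2 per hour and 5 meetings, at least 3 hours are needed.
3 works (last occupied hour: 3pm): for example Demo -> 3pm; Postmortem -> 2pm; Kickoff -> 2pm; Roadmap -> 1pm; Onboarding -> 1pm.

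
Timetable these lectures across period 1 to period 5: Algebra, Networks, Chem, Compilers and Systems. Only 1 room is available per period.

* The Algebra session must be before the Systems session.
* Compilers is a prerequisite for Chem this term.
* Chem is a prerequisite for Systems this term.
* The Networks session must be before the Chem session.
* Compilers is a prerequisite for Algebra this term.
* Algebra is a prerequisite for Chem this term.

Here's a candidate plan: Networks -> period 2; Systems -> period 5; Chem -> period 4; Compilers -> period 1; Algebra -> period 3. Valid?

The Algebra session must be before the Systems session — holds.
Only 1 room is available per period — holds.
Chem is a prerequisite for Systems this term — holds.
Algebra is a prerequisite for Chem this term — holds.
Compilers is a prerequisite for Chem this term — holds.
The Networks session must be before the Chem session — holds.
Compilers is a prerequisite for Algebra this term — holds.

Yes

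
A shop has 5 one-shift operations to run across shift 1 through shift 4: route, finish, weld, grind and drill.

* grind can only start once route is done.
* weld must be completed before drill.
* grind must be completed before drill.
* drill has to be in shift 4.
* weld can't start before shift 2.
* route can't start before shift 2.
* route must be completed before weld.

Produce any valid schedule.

grind -> shift 3, drill -> shift 4, finish -> shift 1, weld -> shift 3, route -> shift 2

Checking: route(shift 2) before grind(shift 3); route(shift 2) before weld(shift 3); weld(shift 3) before drill(shift 4); grind(shift 3) before drill(shift 4); route=shift 2 in [shift 2,shift 4]; weld=shift 3 in [shift 2,shift 4]; drill=shift 4 in [shift 4,shift 4].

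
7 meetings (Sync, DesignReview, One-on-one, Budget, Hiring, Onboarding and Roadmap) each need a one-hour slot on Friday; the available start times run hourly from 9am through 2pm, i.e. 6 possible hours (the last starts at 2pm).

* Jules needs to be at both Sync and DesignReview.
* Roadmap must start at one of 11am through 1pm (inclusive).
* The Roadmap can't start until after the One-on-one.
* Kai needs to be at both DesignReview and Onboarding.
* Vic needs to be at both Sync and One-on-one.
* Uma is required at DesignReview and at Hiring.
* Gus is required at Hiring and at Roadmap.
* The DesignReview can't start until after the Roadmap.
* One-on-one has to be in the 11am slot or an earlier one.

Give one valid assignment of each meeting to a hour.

Sync in 10am, DesignReview in 12pm, Onboarding in 9am, Hiring in 9am, One-on-one in 9am, Budget in 9am, Roadmap in 11am

Checking: One-on-one(9am) before Roadmap(11am); Roadmap(11am) before DesignReview(12pm); Sync(10am) != DesignReview(12pm); DesignReview(12pm) != Onboarding(9am); Hiring(9am) != Roadmap(11am); Sync(10am) != One-on-one(9am); DesignReview(12pm) != Hiring(9am); One-on-one=9am in [9am,11am]; Roadmap=11am in [11am,1pm].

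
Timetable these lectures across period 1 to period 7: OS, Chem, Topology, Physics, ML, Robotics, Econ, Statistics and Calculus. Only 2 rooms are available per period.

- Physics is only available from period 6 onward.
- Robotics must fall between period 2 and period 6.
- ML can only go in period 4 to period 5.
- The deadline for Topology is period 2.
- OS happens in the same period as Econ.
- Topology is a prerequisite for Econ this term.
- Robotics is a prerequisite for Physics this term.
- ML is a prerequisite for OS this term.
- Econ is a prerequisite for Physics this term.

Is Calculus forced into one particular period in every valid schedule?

Calculus can be period 1 (e.g. Topology=period 1; OS=period 5; Physics=period 6; Calculus=period 1; Econ=period 5; Chem=period 2; ML=period 4; Robotics=period 2; Statistics=period 3) or period 2 (e.g. Robotics in period 2, Topology in period 1, Chem in period 1, Econ in period 5, ML in period 4, Calculus in period 2, Physics in period 6, OS in period 5, Statistics in period 3).

No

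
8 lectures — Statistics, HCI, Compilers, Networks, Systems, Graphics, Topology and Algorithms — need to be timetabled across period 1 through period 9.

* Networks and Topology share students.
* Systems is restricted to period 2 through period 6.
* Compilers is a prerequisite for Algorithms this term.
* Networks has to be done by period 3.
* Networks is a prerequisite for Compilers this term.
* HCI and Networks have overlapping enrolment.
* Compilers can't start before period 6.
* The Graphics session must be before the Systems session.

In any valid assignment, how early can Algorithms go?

Precedence pushes Algorithms to at least period 7.
Algorithms at period 7 is achievable: Algorithms in period 7, Networks in period 1, Statistics in period 1, Compilers in period 6, HCI in period 2, Systems in period 2, Graphics in period 1, Topology in period 2.

period 7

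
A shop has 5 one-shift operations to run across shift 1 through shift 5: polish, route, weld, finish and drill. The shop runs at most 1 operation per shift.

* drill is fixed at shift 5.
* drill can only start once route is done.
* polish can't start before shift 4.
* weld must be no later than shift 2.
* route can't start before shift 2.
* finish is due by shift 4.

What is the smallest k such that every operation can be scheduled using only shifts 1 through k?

5

The precedence chain requires at least 2 distinct shifts.
With at most 1 per shift and 5 operations, at least 5 shifts are needed.
drill can't be placed before shift 5, so the schedule must run through at least shift 5.
5 works (last occupied shift: shift 5): for example route -> shift 2; finish -> shift 3; drill -> shift 5; polish -> shift 4; weld -> shift 1.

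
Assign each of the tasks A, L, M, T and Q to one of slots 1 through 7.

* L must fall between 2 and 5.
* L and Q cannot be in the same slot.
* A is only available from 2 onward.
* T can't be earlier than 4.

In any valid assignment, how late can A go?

7

A is available from 2.
A at 7 is achievable: A -> 7, Q -> 1, M -> 1, L -> 2, T -> 4.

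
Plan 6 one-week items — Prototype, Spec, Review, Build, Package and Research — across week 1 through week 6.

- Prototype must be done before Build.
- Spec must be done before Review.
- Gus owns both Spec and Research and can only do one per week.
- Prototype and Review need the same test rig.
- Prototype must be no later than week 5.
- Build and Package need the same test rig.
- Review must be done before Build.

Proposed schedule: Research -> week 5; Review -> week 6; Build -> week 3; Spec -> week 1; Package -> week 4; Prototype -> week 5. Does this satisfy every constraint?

Prototype and Review need the same test rig — holds.
Gus owns both Spec and Research and can only do one per week — holds.
Build and Package need the same test rig — holds.
Spec must be done before Review — holds.
Review must be done before Build — violated.
Prototype must be done before Build — violated.
Prototype must be no later than week 5 — holds.

No. Review must be done before Build is not satisfied.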